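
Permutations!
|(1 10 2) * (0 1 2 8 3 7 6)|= |(0 1 10 8 3 7 6)|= 7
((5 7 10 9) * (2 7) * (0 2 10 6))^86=(0 7)(2 6)(5 9 10)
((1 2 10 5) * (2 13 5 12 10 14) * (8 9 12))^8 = ((1 13 5)(2 14)(8 9 12 10))^8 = (14)(1 5 13)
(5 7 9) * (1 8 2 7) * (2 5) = [0, 8, 7, 3, 4, 1, 6, 9, 5, 2] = (1 8 5)(2 7 9)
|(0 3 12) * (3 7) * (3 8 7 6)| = 4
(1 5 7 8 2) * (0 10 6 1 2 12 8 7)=(0 10 6 1 5)(8 12)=[10, 5, 2, 3, 4, 0, 1, 7, 12, 9, 6, 11, 8]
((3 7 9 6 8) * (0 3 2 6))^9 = (0 3 7 9)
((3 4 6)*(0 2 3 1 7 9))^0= ((0 2 3 4 6 1 7 9))^0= (9)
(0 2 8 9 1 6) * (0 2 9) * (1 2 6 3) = (0 9 2 8)(1 3) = [9, 3, 8, 1, 4, 5, 6, 7, 0, 2]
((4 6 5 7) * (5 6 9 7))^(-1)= ((4 9 7))^(-1)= (4 7 9)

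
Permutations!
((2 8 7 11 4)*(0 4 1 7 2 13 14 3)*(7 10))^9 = ((0 4 13 14 3)(1 10 7 11)(2 8))^9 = (0 3 14 13 4)(1 10 7 11)(2 8)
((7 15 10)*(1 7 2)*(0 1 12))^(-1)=(0 12 2 10 15 7 1)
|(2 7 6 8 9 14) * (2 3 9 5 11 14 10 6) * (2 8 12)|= 11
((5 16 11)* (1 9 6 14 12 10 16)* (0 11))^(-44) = (0 14 5 10 9)(1 16 6 11 12)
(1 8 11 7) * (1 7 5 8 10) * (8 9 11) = (1 10)(5 9 11) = [0, 10, 2, 3, 4, 9, 6, 7, 8, 11, 1, 5]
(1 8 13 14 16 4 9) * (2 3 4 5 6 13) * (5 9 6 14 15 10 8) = [0, 5, 3, 4, 6, 14, 13, 7, 2, 1, 8, 11, 12, 15, 16, 10, 9] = (1 5 14 16 9)(2 3 4 6 13 15 10 8)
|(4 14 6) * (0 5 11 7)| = |(0 5 11 7)(4 14 6)| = 12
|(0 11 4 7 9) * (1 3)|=|(0 11 4 7 9)(1 3)|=10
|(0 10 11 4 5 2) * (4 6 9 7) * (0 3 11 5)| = 10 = |(0 10 5 2 3 11 6 9 7 4)|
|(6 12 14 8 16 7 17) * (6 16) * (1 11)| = 12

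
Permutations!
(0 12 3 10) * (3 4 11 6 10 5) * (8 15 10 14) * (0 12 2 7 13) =(0 2 7 13)(3 5)(4 11 6 14 8 15 10 12) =[2, 1, 7, 5, 11, 3, 14, 13, 15, 9, 12, 6, 4, 0, 8, 10]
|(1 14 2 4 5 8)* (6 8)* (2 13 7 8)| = 20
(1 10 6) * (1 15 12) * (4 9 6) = (1 10 4 9 6 15 12) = [0, 10, 2, 3, 9, 5, 15, 7, 8, 6, 4, 11, 1, 13, 14, 12]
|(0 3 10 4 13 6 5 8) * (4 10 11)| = 8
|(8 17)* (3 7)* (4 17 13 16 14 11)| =|(3 7)(4 17 8 13 16 14 11)| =14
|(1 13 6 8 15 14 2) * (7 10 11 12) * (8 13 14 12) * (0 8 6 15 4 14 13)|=13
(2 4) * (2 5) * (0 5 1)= (0 5 2 4 1)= [5, 0, 4, 3, 1, 2]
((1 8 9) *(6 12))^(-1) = (1 9 8)(6 12) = ((1 8 9)(6 12))^(-1)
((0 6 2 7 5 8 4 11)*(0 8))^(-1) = ((0 6 2 7 5)(4 11 8))^(-1) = (0 5 7 2 6)(4 8 11)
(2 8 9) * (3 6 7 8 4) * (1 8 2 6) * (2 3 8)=(1 2 4 8 9 6 7 3)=[0, 2, 4, 1, 8, 5, 7, 3, 9, 6]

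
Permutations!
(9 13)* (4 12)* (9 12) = (4 9 13 12) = [0, 1, 2, 3, 9, 5, 6, 7, 8, 13, 10, 11, 4, 12]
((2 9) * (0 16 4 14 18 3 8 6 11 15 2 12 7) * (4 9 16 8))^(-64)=((0 8 6 11 15 2 16 9 12 7)(3 4 14 18))^(-64)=(18)(0 16 6 12 15)(2 8 9 11 7)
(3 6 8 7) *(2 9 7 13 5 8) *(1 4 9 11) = (1 4 9 7 3 6 2 11)(5 8 13) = [0, 4, 11, 6, 9, 8, 2, 3, 13, 7, 10, 1, 12, 5]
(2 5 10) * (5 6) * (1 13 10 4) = (1 13 10 2 6 5 4) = [0, 13, 6, 3, 1, 4, 5, 7, 8, 9, 2, 11, 12, 10]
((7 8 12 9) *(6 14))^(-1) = ((6 14)(7 8 12 9))^(-1) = (6 14)(7 9 12 8)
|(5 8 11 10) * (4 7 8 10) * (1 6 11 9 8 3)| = 6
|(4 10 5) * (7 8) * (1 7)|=|(1 7 8)(4 10 5)|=3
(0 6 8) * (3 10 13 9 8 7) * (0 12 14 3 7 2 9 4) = [6, 1, 9, 10, 0, 5, 2, 7, 12, 8, 13, 11, 14, 4, 3] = (0 6 2 9 8 12 14 3 10 13 4)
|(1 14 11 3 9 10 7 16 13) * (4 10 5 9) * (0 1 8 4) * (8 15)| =70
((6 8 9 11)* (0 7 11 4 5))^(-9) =(0 5 4 9 8 6 11 7)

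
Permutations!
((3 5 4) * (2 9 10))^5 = ((2 9 10)(3 5 4))^5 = (2 10 9)(3 4 5)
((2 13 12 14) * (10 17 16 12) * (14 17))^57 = (17)(2 13 10 14) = ((2 13 10 14)(12 17 16))^57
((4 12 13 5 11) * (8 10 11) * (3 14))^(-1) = ((3 14)(4 12 13 5 8 10 11))^(-1) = (3 14)(4 11 10 8 5 13 12)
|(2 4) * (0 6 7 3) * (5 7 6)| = 4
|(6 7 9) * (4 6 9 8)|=4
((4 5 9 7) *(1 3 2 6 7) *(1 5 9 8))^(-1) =((1 3 2 6 7 4 9 5 8))^(-1) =(1 8 5 9 4 7 6 2 3)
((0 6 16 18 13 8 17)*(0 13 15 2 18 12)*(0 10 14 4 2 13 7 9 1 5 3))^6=((0 6 16 12 10 14 4 2 18 15 13 8 17 7 9 1 5 3))^6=(0 4 17)(1 12 15)(2 7 6)(3 14 8)(5 10 13)(9 16 18)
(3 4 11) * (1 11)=[0, 11, 2, 4, 1, 5, 6, 7, 8, 9, 10, 3]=(1 11 3 4)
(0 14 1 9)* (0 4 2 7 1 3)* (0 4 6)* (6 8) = [14, 9, 7, 4, 2, 5, 0, 1, 6, 8, 10, 11, 12, 13, 3] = (0 14 3 4 2 7 1 9 8 6)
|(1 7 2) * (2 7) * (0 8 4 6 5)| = |(0 8 4 6 5)(1 2)| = 10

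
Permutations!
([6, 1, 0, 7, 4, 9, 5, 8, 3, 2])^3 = (0 9 6 2 5)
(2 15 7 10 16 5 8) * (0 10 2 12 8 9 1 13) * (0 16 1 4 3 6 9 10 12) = (0 12 8)(1 13 16 5 10)(2 15 7)(3 6 9 4) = [12, 13, 15, 6, 3, 10, 9, 2, 0, 4, 1, 11, 8, 16, 14, 7, 5]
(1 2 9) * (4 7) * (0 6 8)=(0 6 8)(1 2 9)(4 7)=[6, 2, 9, 3, 7, 5, 8, 4, 0, 1]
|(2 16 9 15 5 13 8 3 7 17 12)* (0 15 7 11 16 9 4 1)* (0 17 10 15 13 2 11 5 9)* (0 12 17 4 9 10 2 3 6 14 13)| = 12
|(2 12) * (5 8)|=2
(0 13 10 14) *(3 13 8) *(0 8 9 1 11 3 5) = [9, 11, 2, 13, 4, 0, 6, 7, 5, 1, 14, 3, 12, 10, 8] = (0 9 1 11 3 13 10 14 8 5)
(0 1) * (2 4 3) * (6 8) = (0 1)(2 4 3)(6 8) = [1, 0, 4, 2, 3, 5, 8, 7, 6]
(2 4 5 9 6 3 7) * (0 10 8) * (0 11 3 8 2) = (0 10 2 4 5 9 6 8 11 3 7) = [10, 1, 4, 7, 5, 9, 8, 0, 11, 6, 2, 3]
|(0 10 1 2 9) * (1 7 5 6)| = |(0 10 7 5 6 1 2 9)| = 8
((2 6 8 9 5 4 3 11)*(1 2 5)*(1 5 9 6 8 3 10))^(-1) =((1 2 8 6 3 11 9 5 4 10))^(-1) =(1 10 4 5 9 11 3 6 8 2)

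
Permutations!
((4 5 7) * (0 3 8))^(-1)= (0 8 3)(4 7 5)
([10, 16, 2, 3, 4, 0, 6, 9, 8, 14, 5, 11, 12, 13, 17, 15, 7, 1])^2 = (0 5 10)(1 7 14)(9 17 16)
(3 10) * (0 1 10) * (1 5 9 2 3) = (0 5 9 2 3)(1 10) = [5, 10, 3, 0, 4, 9, 6, 7, 8, 2, 1]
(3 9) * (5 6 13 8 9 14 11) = [0, 1, 2, 14, 4, 6, 13, 7, 9, 3, 10, 5, 12, 8, 11] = (3 14 11 5 6 13 8 9)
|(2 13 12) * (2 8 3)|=5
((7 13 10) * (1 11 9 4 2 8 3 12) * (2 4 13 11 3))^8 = ((1 3 12)(2 8)(7 11 9 13 10))^8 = (1 12 3)(7 13 11 10 9)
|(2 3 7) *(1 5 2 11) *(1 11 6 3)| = |(11)(1 5 2)(3 7 6)| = 3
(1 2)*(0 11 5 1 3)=(0 11 5 1 2 3)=[11, 2, 3, 0, 4, 1, 6, 7, 8, 9, 10, 5]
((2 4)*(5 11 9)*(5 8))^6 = ((2 4)(5 11 9 8))^6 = (5 9)(8 11)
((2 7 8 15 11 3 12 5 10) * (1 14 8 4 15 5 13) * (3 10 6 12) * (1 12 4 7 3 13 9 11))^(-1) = (1 15 4 6 5 8 14)(2 10 11 9 12 13 3)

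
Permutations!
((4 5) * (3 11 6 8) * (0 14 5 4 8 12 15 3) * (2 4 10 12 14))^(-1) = ((0 2 4 10 12 15 3 11 6 14 5 8))^(-1) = (0 8 5 14 6 11 3 15 12 10 4 2)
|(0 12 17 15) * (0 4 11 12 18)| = 10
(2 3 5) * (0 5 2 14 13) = (0 5 14 13)(2 3) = [5, 1, 3, 2, 4, 14, 6, 7, 8, 9, 10, 11, 12, 0, 13]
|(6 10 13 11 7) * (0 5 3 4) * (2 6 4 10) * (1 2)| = |(0 5 3 10 13 11 7 4)(1 2 6)| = 24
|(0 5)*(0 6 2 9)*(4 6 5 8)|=6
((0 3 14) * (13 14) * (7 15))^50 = ((0 3 13 14)(7 15))^50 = (15)(0 13)(3 14)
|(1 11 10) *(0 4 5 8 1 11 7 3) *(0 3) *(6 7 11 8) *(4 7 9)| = |(0 7)(1 11 10 8)(4 5 6 9)| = 4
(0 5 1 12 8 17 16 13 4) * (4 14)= (0 5 1 12 8 17 16 13 14 4)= [5, 12, 2, 3, 0, 1, 6, 7, 17, 9, 10, 11, 8, 14, 4, 15, 13, 16]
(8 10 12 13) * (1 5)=(1 5)(8 10 12 13)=[0, 5, 2, 3, 4, 1, 6, 7, 10, 9, 12, 11, 13, 8]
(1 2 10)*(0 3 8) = (0 3 8)(1 2 10) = [3, 2, 10, 8, 4, 5, 6, 7, 0, 9, 1]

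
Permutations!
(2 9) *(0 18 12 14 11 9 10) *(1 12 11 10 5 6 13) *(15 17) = (0 18 11 9 2 5 6 13 1 12 14 10)(15 17) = [18, 12, 5, 3, 4, 6, 13, 7, 8, 2, 0, 9, 14, 1, 10, 17, 16, 15, 11]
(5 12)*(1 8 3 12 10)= (1 8 3 12 5 10)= [0, 8, 2, 12, 4, 10, 6, 7, 3, 9, 1, 11, 5]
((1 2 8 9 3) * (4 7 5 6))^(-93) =(1 8 3 2 9)(4 6 5 7)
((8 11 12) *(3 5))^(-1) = ((3 5)(8 11 12))^(-1) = (3 5)(8 12 11)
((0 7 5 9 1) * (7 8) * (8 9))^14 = (0 1 9)(5 7 8)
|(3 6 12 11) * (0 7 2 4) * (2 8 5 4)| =20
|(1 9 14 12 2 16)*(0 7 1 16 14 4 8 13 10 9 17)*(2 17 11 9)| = 13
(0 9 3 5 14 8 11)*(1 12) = [9, 12, 2, 5, 4, 14, 6, 7, 11, 3, 10, 0, 1, 13, 8] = (0 9 3 5 14 8 11)(1 12)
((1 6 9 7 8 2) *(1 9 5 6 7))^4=((1 7 8 2 9)(5 6))^4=(1 9 2 8 7)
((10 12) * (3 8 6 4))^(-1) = (3 4 6 8)(10 12)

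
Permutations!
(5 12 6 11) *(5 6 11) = [0, 1, 2, 3, 4, 12, 5, 7, 8, 9, 10, 6, 11] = (5 12 11 6)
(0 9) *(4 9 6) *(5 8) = (0 6 4 9)(5 8) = [6, 1, 2, 3, 9, 8, 4, 7, 5, 0]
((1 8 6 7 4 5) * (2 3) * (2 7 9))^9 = ((1 8 6 9 2 3 7 4 5))^9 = (9)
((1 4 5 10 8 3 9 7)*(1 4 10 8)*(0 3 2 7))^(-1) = (0 9 3)(1 10)(2 8 5 4 7)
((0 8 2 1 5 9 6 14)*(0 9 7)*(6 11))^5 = (0 7 5 1 2 8)(6 14 9 11)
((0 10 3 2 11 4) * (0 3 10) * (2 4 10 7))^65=(2 11 10 7)(3 4)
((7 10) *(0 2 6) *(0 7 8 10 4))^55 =((0 2 6 7 4)(8 10))^55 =(8 10)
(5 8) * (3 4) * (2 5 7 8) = (2 5)(3 4)(7 8) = [0, 1, 5, 4, 3, 2, 6, 8, 7]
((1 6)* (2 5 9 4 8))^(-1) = (1 6)(2 8 4 9 5)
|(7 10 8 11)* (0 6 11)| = 6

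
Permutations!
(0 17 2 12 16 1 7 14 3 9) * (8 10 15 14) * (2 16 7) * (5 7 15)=(0 17 16 1 2 12 15 14 3 9)(5 7 8 10)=[17, 2, 12, 9, 4, 7, 6, 8, 10, 0, 5, 11, 15, 13, 3, 14, 1, 16]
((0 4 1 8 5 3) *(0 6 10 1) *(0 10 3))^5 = (0 5 8 1 10 4)(3 6)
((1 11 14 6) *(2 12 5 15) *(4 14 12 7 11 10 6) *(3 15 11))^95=(1 6 10)(2 15 3 7)(4 14)(5 12 11)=((1 10 6)(2 7 3 15)(4 14)(5 11 12))^95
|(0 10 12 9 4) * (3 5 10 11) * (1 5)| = |(0 11 3 1 5 10 12 9 4)| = 9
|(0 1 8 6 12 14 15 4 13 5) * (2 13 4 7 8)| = 30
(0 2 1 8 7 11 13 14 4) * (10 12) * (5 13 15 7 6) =(0 2 1 8 6 5 13 14 4)(7 11 15)(10 12) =[2, 8, 1, 3, 0, 13, 5, 11, 6, 9, 12, 15, 10, 14, 4, 7]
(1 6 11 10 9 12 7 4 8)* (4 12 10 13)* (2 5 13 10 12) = [0, 6, 5, 3, 8, 13, 11, 2, 1, 12, 9, 10, 7, 4] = (1 6 11 10 9 12 7 2 5 13 4 8)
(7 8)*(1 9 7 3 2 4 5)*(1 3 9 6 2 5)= [0, 6, 4, 5, 1, 3, 2, 8, 9, 7]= (1 6 2 4)(3 5)(7 8 9)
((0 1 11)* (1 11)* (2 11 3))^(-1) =((0 3 2 11))^(-1) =(0 11 2 3)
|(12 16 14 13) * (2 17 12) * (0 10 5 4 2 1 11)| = 12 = |(0 10 5 4 2 17 12 16 14 13 1 11)|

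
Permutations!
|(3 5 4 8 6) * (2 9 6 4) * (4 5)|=|(2 9 6 3 4 8 5)|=7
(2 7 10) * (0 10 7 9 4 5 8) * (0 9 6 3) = (0 10 2 6 3)(4 5 8 9) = [10, 1, 6, 0, 5, 8, 3, 7, 9, 4, 2]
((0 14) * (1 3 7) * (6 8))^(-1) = ((0 14)(1 3 7)(6 8))^(-1) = (0 14)(1 7 3)(6 8)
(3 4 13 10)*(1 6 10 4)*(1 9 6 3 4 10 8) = (1 3 9 6 8)(4 13 10) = [0, 3, 2, 9, 13, 5, 8, 7, 1, 6, 4, 11, 12, 10]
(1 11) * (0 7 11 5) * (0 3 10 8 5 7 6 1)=(0 6 1 7 11)(3 10 8 5)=[6, 7, 2, 10, 4, 3, 1, 11, 5, 9, 8, 0]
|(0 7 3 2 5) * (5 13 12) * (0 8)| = |(0 7 3 2 13 12 5 8)| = 8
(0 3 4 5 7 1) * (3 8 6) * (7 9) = (0 8 6 3 4 5 9 7 1) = [8, 0, 2, 4, 5, 9, 3, 1, 6, 7]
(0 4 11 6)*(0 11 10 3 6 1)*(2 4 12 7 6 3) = (0 12 7 6 11 1)(2 4 10) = [12, 0, 4, 3, 10, 5, 11, 6, 8, 9, 2, 1, 7]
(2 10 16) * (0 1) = (0 1)(2 10 16) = [1, 0, 10, 3, 4, 5, 6, 7, 8, 9, 16, 11, 12, 13, 14, 15, 2]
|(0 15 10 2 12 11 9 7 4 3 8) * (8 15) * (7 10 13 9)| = 10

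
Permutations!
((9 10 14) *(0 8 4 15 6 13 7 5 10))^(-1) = ((0 8 4 15 6 13 7 5 10 14 9))^(-1) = (0 9 14 10 5 7 13 6 15 4 8)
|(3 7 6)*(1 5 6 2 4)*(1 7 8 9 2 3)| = |(1 5 6)(2 4 7 3 8 9)| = 6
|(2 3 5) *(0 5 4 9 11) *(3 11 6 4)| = 12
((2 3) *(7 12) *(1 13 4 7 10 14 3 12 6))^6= ((1 13 4 7 6)(2 12 10 14 3))^6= (1 13 4 7 6)(2 12 10 14 3)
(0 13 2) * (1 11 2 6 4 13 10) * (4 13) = (0 10 1 11 2)(6 13) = [10, 11, 0, 3, 4, 5, 13, 7, 8, 9, 1, 2, 12, 6]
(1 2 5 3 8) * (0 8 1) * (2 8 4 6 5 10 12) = (0 4 6 5 3 1 8)(2 10 12) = [4, 8, 10, 1, 6, 3, 5, 7, 0, 9, 12, 11, 2]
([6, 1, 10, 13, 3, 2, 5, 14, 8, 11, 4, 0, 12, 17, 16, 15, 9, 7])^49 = (0 13)(2 14)(3 11)(4 9)(5 7)(6 17)(10 16)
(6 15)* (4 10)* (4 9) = (4 10 9)(6 15) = [0, 1, 2, 3, 10, 5, 15, 7, 8, 4, 9, 11, 12, 13, 14, 6]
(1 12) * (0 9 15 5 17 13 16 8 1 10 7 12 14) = (0 9 15 5 17 13 16 8 1 14)(7 12 10) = [9, 14, 2, 3, 4, 17, 6, 12, 1, 15, 7, 11, 10, 16, 0, 5, 8, 13]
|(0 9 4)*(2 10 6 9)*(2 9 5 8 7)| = 6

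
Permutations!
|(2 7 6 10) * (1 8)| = 4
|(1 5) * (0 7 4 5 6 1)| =|(0 7 4 5)(1 6)| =4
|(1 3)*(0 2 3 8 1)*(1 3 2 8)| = 3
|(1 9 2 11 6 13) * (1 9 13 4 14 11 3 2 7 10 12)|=12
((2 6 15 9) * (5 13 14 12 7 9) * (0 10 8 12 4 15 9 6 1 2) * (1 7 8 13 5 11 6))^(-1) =(0 9 6 11 15 4 14 13 10)(1 7 2)(8 12)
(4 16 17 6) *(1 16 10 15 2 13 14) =(1 16 17 6 4 10 15 2 13 14) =[0, 16, 13, 3, 10, 5, 4, 7, 8, 9, 15, 11, 12, 14, 1, 2, 17, 6]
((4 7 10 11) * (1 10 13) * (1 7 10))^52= ((4 10 11)(7 13))^52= (13)(4 10 11)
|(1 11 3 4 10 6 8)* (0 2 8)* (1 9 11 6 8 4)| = |(0 2 4 10 8 9 11 3 1 6)| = 10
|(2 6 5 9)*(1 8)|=4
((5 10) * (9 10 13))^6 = ((5 13 9 10))^6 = (5 9)(10 13)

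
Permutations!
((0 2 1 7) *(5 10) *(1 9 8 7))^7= (0 9 7 2 8)(5 10)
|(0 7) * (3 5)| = 2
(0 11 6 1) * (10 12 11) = (0 10 12 11 6 1) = [10, 0, 2, 3, 4, 5, 1, 7, 8, 9, 12, 6, 11]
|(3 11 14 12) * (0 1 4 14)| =7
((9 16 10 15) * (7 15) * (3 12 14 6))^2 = ((3 12 14 6)(7 15 9 16 10))^2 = (3 14)(6 12)(7 9 10 15 16)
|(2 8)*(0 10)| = |(0 10)(2 8)| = 2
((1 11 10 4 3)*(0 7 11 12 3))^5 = (1 3 12)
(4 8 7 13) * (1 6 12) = [0, 6, 2, 3, 8, 5, 12, 13, 7, 9, 10, 11, 1, 4] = (1 6 12)(4 8 7 13)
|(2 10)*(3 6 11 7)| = 4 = |(2 10)(3 6 11 7)|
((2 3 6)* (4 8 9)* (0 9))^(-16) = ((0 9 4 8)(2 3 6))^(-16) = (9)(2 6 3)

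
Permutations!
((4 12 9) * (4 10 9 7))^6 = (12)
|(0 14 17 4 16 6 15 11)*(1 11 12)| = 10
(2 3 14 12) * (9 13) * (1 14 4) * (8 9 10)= (1 14 12 2 3 4)(8 9 13 10)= [0, 14, 3, 4, 1, 5, 6, 7, 9, 13, 8, 11, 2, 10, 12]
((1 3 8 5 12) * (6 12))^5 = (1 12 6 5 8 3)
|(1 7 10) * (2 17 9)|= |(1 7 10)(2 17 9)|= 3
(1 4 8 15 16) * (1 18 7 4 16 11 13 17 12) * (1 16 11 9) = (1 11 13 17 12 16 18 7 4 8 15 9) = [0, 11, 2, 3, 8, 5, 6, 4, 15, 1, 10, 13, 16, 17, 14, 9, 18, 12, 7]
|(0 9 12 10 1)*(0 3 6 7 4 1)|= 20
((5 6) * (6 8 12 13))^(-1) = ((5 8 12 13 6))^(-1) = (5 6 13 12 8)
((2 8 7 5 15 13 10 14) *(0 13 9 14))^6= ((0 13 10)(2 8 7 5 15 9 14))^6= (2 14 9 15 5 7 8)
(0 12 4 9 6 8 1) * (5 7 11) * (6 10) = (0 12 4 9 10 6 8 1)(5 7 11) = [12, 0, 2, 3, 9, 7, 8, 11, 1, 10, 6, 5, 4]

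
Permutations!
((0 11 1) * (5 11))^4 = ((0 5 11 1))^4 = (11)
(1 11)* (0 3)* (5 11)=(0 3)(1 5 11)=[3, 5, 2, 0, 4, 11, 6, 7, 8, 9, 10, 1]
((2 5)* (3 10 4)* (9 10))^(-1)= ((2 5)(3 9 10 4))^(-1)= (2 5)(3 4 10 9)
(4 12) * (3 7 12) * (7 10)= [0, 1, 2, 10, 3, 5, 6, 12, 8, 9, 7, 11, 4]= (3 10 7 12 4)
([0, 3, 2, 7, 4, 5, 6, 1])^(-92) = [0, 3, 2, 7, 4, 5, 6, 1]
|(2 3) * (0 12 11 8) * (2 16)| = |(0 12 11 8)(2 3 16)| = 12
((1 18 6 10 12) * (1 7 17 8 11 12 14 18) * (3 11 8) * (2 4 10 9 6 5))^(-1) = (2 5 18 14 10 4)(3 17 7 12 11)(6 9)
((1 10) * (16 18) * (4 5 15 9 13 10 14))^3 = (1 5 13 14 15 10 4 9)(16 18)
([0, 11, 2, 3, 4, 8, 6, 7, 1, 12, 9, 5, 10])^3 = (12)(1 8 5 11)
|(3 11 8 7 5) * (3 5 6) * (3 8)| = 6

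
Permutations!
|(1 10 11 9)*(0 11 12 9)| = |(0 11)(1 10 12 9)| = 4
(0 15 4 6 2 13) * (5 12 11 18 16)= (0 15 4 6 2 13)(5 12 11 18 16)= [15, 1, 13, 3, 6, 12, 2, 7, 8, 9, 10, 18, 11, 0, 14, 4, 5, 17, 16]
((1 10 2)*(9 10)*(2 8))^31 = ((1 9 10 8 2))^31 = (1 9 10 8 2)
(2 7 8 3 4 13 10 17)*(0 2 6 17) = (0 2 7 8 3 4 13 10)(6 17) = [2, 1, 7, 4, 13, 5, 17, 8, 3, 9, 0, 11, 12, 10, 14, 15, 16, 6]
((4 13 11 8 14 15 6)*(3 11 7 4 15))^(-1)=(3 14 8 11)(4 7 13)(6 15)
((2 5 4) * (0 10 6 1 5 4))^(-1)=(0 5 1 6 10)(2 4)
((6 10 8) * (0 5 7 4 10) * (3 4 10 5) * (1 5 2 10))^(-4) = (0 2 6 4 8 3 10)(1 7 5)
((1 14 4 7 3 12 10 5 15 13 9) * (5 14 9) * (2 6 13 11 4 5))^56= ((1 9)(2 6 13)(3 12 10 14 5 15 11 4 7))^56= (2 13 6)(3 10 5 11 7 12 14 15 4)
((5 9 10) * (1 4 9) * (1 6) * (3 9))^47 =(1 5 9 4 6 10 3)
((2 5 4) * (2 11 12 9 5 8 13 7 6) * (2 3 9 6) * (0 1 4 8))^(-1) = ((0 1 4 11 12 6 3 9 5 8 13 7 2))^(-1) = (0 2 7 13 8 5 9 3 6 12 11 4 1)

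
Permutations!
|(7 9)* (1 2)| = |(1 2)(7 9)| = 2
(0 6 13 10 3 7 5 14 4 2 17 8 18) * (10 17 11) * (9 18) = [6, 1, 11, 7, 2, 14, 13, 5, 9, 18, 3, 10, 12, 17, 4, 15, 16, 8, 0] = (0 6 13 17 8 9 18)(2 11 10 3 7 5 14 4)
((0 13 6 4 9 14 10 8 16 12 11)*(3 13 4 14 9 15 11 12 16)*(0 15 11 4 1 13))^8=(16)(4 15 11)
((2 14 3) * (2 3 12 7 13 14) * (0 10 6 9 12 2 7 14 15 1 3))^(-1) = ((0 10 6 9 12 14 2 7 13 15 1 3))^(-1) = (0 3 1 15 13 7 2 14 12 9 6 10)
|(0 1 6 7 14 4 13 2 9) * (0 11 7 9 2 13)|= 8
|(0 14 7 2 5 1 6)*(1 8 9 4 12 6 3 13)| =30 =|(0 14 7 2 5 8 9 4 12 6)(1 3 13)|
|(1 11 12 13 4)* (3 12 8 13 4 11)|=12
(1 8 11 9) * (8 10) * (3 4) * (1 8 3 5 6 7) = [0, 10, 2, 4, 5, 6, 7, 1, 11, 8, 3, 9] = (1 10 3 4 5 6 7)(8 11 9)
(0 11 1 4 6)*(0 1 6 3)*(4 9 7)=(0 11 6 1 9 7 4 3)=[11, 9, 2, 0, 3, 5, 1, 4, 8, 7, 10, 6]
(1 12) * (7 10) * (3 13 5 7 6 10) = (1 12)(3 13 5 7)(6 10) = [0, 12, 2, 13, 4, 7, 10, 3, 8, 9, 6, 11, 1, 5]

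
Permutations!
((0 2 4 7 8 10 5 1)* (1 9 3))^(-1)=((0 2 4 7 8 10 5 9 3 1))^(-1)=(0 1 3 9 5 10 8 7 4 2)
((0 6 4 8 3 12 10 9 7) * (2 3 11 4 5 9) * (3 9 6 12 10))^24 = (0 10 7 3 9 12 2)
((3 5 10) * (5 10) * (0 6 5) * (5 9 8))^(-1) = (0 5 8 9 6)(3 10)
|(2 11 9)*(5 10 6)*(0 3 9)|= 15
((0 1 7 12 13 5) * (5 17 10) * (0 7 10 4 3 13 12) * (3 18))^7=(0 10 7 1 5)(3 17 18 13 4)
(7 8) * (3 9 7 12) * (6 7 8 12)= [0, 1, 2, 9, 4, 5, 7, 12, 6, 8, 10, 11, 3]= (3 9 8 6 7 12)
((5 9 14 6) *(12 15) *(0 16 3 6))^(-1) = (0 14 9 5 6 3 16)(12 15)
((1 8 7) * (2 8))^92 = ((1 2 8 7))^92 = (8)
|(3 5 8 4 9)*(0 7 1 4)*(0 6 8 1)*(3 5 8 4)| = |(0 7)(1 3 8 6 4 9 5)| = 14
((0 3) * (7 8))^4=(8)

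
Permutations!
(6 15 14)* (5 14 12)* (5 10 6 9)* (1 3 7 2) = (1 3 7 2)(5 14 9)(6 15 12 10) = [0, 3, 1, 7, 4, 14, 15, 2, 8, 5, 6, 11, 10, 13, 9, 12]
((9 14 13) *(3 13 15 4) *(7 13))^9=(3 13 14 4 7 9 15)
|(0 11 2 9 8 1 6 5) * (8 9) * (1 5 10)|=15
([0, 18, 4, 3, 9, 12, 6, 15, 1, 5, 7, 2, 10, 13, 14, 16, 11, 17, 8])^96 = [0, 1, 7, 3, 15, 11, 6, 9, 8, 16, 4, 10, 2, 13, 14, 5, 12, 17, 18]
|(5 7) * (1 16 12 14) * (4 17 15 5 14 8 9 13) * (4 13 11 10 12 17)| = |(1 16 17 15 5 7 14)(8 9 11 10 12)| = 35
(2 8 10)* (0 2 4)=[2, 1, 8, 3, 0, 5, 6, 7, 10, 9, 4]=(0 2 8 10 4)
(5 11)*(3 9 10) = (3 9 10)(5 11) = [0, 1, 2, 9, 4, 11, 6, 7, 8, 10, 3, 5]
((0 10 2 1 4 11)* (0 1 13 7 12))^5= (0 12 7 13 2 10)(1 11 4)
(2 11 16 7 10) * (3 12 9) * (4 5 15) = (2 11 16 7 10)(3 12 9)(4 5 15) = [0, 1, 11, 12, 5, 15, 6, 10, 8, 3, 2, 16, 9, 13, 14, 4, 7]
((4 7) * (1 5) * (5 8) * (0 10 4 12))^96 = ((0 10 4 7 12)(1 8 5))^96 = (0 10 4 7 12)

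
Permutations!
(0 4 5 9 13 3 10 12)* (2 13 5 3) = (0 4 3 10 12)(2 13)(5 9) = [4, 1, 13, 10, 3, 9, 6, 7, 8, 5, 12, 11, 0, 2]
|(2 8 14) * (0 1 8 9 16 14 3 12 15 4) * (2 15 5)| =|(0 1 8 3 12 5 2 9 16 14 15 4)| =12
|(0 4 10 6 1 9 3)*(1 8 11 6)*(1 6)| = |(0 4 10 6 8 11 1 9 3)| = 9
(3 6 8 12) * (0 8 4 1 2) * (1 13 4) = (0 8 12 3 6 1 2)(4 13) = [8, 2, 0, 6, 13, 5, 1, 7, 12, 9, 10, 11, 3, 4]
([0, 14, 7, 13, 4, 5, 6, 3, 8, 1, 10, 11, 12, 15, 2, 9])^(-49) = (1 9 15 13 3 7 2 14)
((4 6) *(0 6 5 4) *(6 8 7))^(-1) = ((0 8 7 6)(4 5))^(-1) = (0 6 7 8)(4 5)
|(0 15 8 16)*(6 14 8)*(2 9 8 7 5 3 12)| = 12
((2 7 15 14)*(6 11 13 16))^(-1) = (2 14 15 7)(6 16 13 11)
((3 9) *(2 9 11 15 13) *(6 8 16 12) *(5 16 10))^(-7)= (2 13 15 11 3 9)(5 10 8 6 12 16)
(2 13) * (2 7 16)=(2 13 7 16)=[0, 1, 13, 3, 4, 5, 6, 16, 8, 9, 10, 11, 12, 7, 14, 15, 2]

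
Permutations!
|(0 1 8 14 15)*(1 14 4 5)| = |(0 14 15)(1 8 4 5)| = 12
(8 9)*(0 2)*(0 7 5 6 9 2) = (2 7 5 6 9 8) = [0, 1, 7, 3, 4, 6, 9, 5, 2, 8]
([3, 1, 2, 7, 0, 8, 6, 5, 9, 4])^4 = (0 8 3 9 7 4 5)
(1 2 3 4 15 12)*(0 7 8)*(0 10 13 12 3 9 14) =(0 7 8 10 13 12 1 2 9 14)(3 4 15) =[7, 2, 9, 4, 15, 5, 6, 8, 10, 14, 13, 11, 1, 12, 0, 3]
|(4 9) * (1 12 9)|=4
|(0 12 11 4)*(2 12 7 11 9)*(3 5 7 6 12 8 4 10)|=35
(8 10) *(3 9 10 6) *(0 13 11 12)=(0 13 11 12)(3 9 10 8 6)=[13, 1, 2, 9, 4, 5, 3, 7, 6, 10, 8, 12, 0, 11]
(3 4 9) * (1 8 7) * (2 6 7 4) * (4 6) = [0, 8, 4, 2, 9, 5, 7, 1, 6, 3] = (1 8 6 7)(2 4 9 3)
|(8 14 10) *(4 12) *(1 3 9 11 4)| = 6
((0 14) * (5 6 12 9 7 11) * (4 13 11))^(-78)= ((0 14)(4 13 11 5 6 12 9 7))^(-78)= (14)(4 11 6 9)(5 12 7 13)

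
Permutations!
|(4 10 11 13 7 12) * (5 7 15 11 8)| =|(4 10 8 5 7 12)(11 13 15)| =6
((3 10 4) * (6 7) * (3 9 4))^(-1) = (3 10)(4 9)(6 7)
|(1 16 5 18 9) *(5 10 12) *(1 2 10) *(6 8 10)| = 8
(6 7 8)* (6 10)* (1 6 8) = (1 6 7)(8 10) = [0, 6, 2, 3, 4, 5, 7, 1, 10, 9, 8]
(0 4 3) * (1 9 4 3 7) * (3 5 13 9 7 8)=(0 5 13 9 4 8 3)(1 7)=[5, 7, 2, 0, 8, 13, 6, 1, 3, 4, 10, 11, 12, 9]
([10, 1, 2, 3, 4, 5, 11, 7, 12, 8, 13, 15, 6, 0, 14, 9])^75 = (6 9)(8 11)(12 15)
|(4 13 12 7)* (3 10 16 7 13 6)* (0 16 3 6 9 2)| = |(0 16 7 4 9 2)(3 10)(12 13)| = 6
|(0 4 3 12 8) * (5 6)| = 10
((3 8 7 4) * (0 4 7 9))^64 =(0 9 8 3 4)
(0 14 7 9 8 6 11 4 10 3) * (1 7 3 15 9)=(0 14 3)(1 7)(4 10 15 9 8 6 11)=[14, 7, 2, 0, 10, 5, 11, 1, 6, 8, 15, 4, 12, 13, 3, 9]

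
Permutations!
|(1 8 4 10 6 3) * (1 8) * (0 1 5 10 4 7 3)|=15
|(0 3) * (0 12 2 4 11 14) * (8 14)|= |(0 3 12 2 4 11 8 14)|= 8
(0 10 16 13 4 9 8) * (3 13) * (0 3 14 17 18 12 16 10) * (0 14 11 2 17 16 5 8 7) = (0 14 16 11 2 17 18 12 5 8 3 13 4 9 7) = [14, 1, 17, 13, 9, 8, 6, 0, 3, 7, 10, 2, 5, 4, 16, 15, 11, 18, 12]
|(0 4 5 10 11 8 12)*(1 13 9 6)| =|(0 4 5 10 11 8 12)(1 13 9 6)| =28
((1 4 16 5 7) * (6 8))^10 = (16) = ((1 4 16 5 7)(6 8))^10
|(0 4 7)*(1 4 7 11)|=6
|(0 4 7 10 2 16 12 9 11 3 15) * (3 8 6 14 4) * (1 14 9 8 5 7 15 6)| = 16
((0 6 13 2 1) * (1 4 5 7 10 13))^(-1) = ((0 6 1)(2 4 5 7 10 13))^(-1) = (0 1 6)(2 13 10 7 5 4)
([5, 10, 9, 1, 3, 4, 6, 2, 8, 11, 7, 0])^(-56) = [1, 9, 5, 2, 7, 10, 6, 0, 8, 4, 11, 3]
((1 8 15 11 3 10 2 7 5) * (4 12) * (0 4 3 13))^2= (0 12 10 7 1 15 13 4 3 2 5 8 11)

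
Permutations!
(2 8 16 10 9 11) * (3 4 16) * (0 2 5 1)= [2, 0, 8, 4, 16, 1, 6, 7, 3, 11, 9, 5, 12, 13, 14, 15, 10]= (0 2 8 3 4 16 10 9 11 5 1)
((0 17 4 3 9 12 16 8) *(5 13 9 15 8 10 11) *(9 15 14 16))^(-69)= (0 3 10 13)(4 16 5 8)(9 12)(11 15 17 14)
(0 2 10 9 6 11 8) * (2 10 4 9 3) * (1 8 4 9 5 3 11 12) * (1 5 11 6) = (0 10 6 12 5 3 2 9 1 8)(4 11) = [10, 8, 9, 2, 11, 3, 12, 7, 0, 1, 6, 4, 5]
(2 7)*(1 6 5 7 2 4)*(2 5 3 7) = (1 6 3 7 4)(2 5) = [0, 6, 5, 7, 1, 2, 3, 4]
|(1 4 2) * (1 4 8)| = 2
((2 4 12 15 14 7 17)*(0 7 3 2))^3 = ((0 7 17)(2 4 12 15 14 3))^3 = (17)(2 15)(3 12)(4 14)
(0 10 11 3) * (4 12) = (0 10 11 3)(4 12) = [10, 1, 2, 0, 12, 5, 6, 7, 8, 9, 11, 3, 4]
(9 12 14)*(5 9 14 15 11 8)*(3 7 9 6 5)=(3 7 9 12 15 11 8)(5 6)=[0, 1, 2, 7, 4, 6, 5, 9, 3, 12, 10, 8, 15, 13, 14, 11]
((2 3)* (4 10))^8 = ((2 3)(4 10))^8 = (10)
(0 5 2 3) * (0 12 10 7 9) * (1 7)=(0 5 2 3 12 10 1 7 9)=[5, 7, 3, 12, 4, 2, 6, 9, 8, 0, 1, 11, 10]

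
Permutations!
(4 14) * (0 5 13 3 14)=[5, 1, 2, 14, 0, 13, 6, 7, 8, 9, 10, 11, 12, 3, 4]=(0 5 13 3 14 4)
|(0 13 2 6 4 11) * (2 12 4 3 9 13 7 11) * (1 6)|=24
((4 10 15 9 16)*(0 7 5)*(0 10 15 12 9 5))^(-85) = ((0 7)(4 15 5 10 12 9 16))^(-85) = (0 7)(4 16 9 12 10 5 15)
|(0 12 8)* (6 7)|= |(0 12 8)(6 7)|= 6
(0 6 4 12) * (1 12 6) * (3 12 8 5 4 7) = [1, 8, 2, 12, 6, 4, 7, 3, 5, 9, 10, 11, 0] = (0 1 8 5 4 6 7 3 12)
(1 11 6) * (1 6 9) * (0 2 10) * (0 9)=(0 2 10 9 1 11)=[2, 11, 10, 3, 4, 5, 6, 7, 8, 1, 9, 0]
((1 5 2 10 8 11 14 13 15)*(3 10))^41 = (1 5 2 3 10 8 11 14 13 15)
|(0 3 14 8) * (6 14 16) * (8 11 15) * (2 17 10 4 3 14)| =35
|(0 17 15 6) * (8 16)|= 4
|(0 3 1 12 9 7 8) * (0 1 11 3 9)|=6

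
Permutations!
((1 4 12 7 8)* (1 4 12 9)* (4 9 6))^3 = (1 8 12 9 7)(4 6)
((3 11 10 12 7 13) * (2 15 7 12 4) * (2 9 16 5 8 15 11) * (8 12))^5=(2 16 7 10 12 3 9 15 11 5 13 4 8)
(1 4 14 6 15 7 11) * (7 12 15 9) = (1 4 14 6 9 7 11)(12 15) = [0, 4, 2, 3, 14, 5, 9, 11, 8, 7, 10, 1, 15, 13, 6, 12]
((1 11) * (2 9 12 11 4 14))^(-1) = (1 11 12 9 2 14 4) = ((1 4 14 2 9 12 11))^(-1)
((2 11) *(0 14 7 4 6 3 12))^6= (0 12 3 6 4 7 14)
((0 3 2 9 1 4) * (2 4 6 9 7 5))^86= ((0 3 4)(1 6 9)(2 7 5))^86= (0 4 3)(1 9 6)(2 5 7)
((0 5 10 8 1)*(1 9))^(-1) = (0 1 9 8 10 5)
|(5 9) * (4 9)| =3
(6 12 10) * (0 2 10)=(0 2 10 6 12)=[2, 1, 10, 3, 4, 5, 12, 7, 8, 9, 6, 11, 0]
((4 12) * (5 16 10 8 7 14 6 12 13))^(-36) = (4 10 6 5 7)(8 12 16 14 13)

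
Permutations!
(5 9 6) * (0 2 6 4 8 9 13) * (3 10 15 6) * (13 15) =[2, 1, 3, 10, 8, 15, 5, 7, 9, 4, 13, 11, 12, 0, 14, 6] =(0 2 3 10 13)(4 8 9)(5 15 6)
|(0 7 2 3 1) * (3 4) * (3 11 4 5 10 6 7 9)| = 20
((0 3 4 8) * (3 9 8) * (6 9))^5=((0 6 9 8)(3 4))^5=(0 6 9 8)(3 4)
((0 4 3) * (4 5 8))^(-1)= ((0 5 8 4 3))^(-1)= (0 3 4 8 5)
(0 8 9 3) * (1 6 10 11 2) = (0 8 9 3)(1 6 10 11 2) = [8, 6, 1, 0, 4, 5, 10, 7, 9, 3, 11, 2]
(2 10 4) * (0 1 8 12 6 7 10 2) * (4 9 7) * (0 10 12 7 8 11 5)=[1, 11, 2, 3, 10, 0, 4, 12, 7, 8, 9, 5, 6]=(0 1 11 5)(4 10 9 8 7 12 6)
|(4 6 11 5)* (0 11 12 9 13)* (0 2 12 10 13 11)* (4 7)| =|(2 12 9 11 5 7 4 6 10 13)| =10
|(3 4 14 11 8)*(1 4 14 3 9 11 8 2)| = |(1 4 3 14 8 9 11 2)| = 8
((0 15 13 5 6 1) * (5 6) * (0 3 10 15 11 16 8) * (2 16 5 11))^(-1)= (0 8 16 2)(1 6 13 15 10 3)(5 11)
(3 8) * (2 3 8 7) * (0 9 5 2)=(0 9 5 2 3 7)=[9, 1, 3, 7, 4, 2, 6, 0, 8, 5]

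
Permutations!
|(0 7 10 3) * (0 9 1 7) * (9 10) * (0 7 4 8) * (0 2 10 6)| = 10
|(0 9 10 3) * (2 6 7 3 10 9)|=5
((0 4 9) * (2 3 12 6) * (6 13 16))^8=(0 9 4)(2 12 16)(3 13 6)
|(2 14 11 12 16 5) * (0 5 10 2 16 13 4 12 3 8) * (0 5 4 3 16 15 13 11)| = 40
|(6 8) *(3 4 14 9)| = |(3 4 14 9)(6 8)| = 4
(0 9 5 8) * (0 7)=(0 9 5 8 7)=[9, 1, 2, 3, 4, 8, 6, 0, 7, 5]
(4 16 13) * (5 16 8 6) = (4 8 6 5 16 13) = [0, 1, 2, 3, 8, 16, 5, 7, 6, 9, 10, 11, 12, 4, 14, 15, 13]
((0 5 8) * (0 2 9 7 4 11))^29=(0 7 8 11 9 5 4 2)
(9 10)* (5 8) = (5 8)(9 10) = [0, 1, 2, 3, 4, 8, 6, 7, 5, 10, 9]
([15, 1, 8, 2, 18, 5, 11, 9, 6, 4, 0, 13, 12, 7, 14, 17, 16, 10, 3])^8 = [0, 1, 18, 4, 7, 5, 2, 11, 3, 13, 10, 8, 12, 6, 14, 15, 16, 17, 9]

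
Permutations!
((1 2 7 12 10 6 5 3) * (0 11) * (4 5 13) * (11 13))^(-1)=(0 11 6 10 12 7 2 1 3 5 4 13)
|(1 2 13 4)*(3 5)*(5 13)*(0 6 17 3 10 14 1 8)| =|(0 6 17 3 13 4 8)(1 2 5 10 14)| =35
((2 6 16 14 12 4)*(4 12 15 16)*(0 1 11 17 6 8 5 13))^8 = ((0 1 11 17 6 4 2 8 5 13)(14 15 16))^8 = (0 5 2 6 11)(1 13 8 4 17)(14 16 15)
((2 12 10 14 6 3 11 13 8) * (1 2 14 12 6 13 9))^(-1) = ((1 2 6 3 11 9)(8 14 13)(10 12))^(-1) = (1 9 11 3 6 2)(8 13 14)(10 12)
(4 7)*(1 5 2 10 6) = (1 5 2 10 6)(4 7) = [0, 5, 10, 3, 7, 2, 1, 4, 8, 9, 6]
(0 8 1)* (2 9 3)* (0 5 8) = (1 5 8)(2 9 3) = [0, 5, 9, 2, 4, 8, 6, 7, 1, 3]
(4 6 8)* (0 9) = (0 9)(4 6 8) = [9, 1, 2, 3, 6, 5, 8, 7, 4, 0]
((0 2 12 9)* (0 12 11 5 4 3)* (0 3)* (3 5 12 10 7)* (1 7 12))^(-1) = (0 4 5 3 7 1 11 2)(9 12 10)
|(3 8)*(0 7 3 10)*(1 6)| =|(0 7 3 8 10)(1 6)| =10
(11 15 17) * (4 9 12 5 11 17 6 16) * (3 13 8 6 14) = (17)(3 13 8 6 16 4 9 12 5 11 15 14) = [0, 1, 2, 13, 9, 11, 16, 7, 6, 12, 10, 15, 5, 8, 3, 14, 4, 17]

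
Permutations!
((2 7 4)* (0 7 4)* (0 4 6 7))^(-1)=(2 4 7 6)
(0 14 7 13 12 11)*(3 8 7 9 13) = (0 14 9 13 12 11)(3 8 7) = [14, 1, 2, 8, 4, 5, 6, 3, 7, 13, 10, 0, 11, 12, 9]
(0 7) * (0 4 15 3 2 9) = [7, 1, 9, 2, 15, 5, 6, 4, 8, 0, 10, 11, 12, 13, 14, 3] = (0 7 4 15 3 2 9)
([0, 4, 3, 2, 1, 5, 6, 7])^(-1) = [0, 4, 3, 2, 1, 5, 6, 7]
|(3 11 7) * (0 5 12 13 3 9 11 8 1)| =21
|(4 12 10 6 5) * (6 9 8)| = 7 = |(4 12 10 9 8 6 5)|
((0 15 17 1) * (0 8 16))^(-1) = ((0 15 17 1 8 16))^(-1) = (0 16 8 1 17 15)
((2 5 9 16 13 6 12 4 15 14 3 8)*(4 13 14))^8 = (2 5 9 16 14 3 8)(6 13 12)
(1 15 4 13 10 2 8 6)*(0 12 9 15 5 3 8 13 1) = [12, 5, 13, 8, 1, 3, 0, 7, 6, 15, 2, 11, 9, 10, 14, 4] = (0 12 9 15 4 1 5 3 8 6)(2 13 10)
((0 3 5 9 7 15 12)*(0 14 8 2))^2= (0 5 7 12 8)(2 3 9 15 14)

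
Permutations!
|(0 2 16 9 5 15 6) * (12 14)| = |(0 2 16 9 5 15 6)(12 14)| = 14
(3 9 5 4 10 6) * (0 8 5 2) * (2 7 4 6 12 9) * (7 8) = (0 7 4 10 12 9 8 5 6 3 2) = [7, 1, 0, 2, 10, 6, 3, 4, 5, 8, 12, 11, 9]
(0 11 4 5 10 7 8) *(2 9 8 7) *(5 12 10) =(0 11 4 12 10 2 9 8) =[11, 1, 9, 3, 12, 5, 6, 7, 0, 8, 2, 4, 10]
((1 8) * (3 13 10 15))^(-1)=(1 8)(3 15 10 13)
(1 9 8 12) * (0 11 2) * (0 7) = (0 11 2 7)(1 9 8 12) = [11, 9, 7, 3, 4, 5, 6, 0, 12, 8, 10, 2, 1]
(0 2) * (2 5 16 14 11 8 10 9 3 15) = (0 5 16 14 11 8 10 9 3 15 2) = [5, 1, 0, 15, 4, 16, 6, 7, 10, 3, 9, 8, 12, 13, 11, 2, 14]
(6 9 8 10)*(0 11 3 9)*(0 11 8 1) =(0 8 10 6 11 3 9 1) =[8, 0, 2, 9, 4, 5, 11, 7, 10, 1, 6, 3]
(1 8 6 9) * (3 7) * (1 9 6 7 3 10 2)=[0, 8, 1, 3, 4, 5, 6, 10, 7, 9, 2]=(1 8 7 10 2)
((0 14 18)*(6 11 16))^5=(0 18 14)(6 16 11)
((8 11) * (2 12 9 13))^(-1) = (2 13 9 12)(8 11)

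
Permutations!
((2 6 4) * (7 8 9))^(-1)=(2 4 6)(7 9 8)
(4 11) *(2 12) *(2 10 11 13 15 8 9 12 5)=[0, 1, 5, 3, 13, 2, 6, 7, 9, 12, 11, 4, 10, 15, 14, 8]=(2 5)(4 13 15 8 9 12 10 11)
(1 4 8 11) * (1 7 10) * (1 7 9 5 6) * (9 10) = [0, 4, 2, 3, 8, 6, 1, 9, 11, 5, 7, 10] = (1 4 8 11 10 7 9 5 6)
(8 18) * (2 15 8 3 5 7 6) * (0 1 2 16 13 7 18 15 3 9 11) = [1, 2, 3, 5, 4, 18, 16, 6, 15, 11, 10, 0, 12, 7, 14, 8, 13, 17, 9] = (0 1 2 3 5 18 9 11)(6 16 13 7)(8 15)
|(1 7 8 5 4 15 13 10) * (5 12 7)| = |(1 5 4 15 13 10)(7 8 12)| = 6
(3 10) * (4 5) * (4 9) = (3 10)(4 5 9) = [0, 1, 2, 10, 5, 9, 6, 7, 8, 4, 3]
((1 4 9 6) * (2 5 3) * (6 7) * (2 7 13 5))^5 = (1 3 9 6 5 4 7 13)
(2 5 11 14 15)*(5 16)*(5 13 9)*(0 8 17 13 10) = [8, 1, 16, 3, 4, 11, 6, 7, 17, 5, 0, 14, 12, 9, 15, 2, 10, 13] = (0 8 17 13 9 5 11 14 15 2 16 10)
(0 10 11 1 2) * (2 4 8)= (0 10 11 1 4 8 2)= [10, 4, 0, 3, 8, 5, 6, 7, 2, 9, 11, 1]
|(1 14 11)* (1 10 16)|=5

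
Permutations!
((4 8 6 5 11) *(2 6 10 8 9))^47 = ((2 6 5 11 4 9)(8 10))^47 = (2 9 4 11 5 6)(8 10)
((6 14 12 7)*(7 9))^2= ((6 14 12 9 7))^2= (6 12 7 14 9)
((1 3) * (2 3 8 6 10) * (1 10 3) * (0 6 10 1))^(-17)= ((0 6 3 1 8 10 2))^(-17)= (0 8 6 10 3 2 1)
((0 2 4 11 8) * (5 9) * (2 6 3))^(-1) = (0 8 11 4 2 3 6)(5 9)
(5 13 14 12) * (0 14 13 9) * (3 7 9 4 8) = (0 14 12 5 4 8 3 7 9) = [14, 1, 2, 7, 8, 4, 6, 9, 3, 0, 10, 11, 5, 13, 12]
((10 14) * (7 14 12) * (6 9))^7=(6 9)(7 12 10 14)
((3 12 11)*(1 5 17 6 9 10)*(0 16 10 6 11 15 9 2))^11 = ((0 16 10 1 5 17 11 3 12 15 9 6 2))^11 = (0 6 15 3 17 1 16 2 9 12 11 5 10)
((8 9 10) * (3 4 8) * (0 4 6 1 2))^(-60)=(0 9 6)(1 4 10)(2 8 3)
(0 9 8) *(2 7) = [9, 1, 7, 3, 4, 5, 6, 2, 0, 8] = (0 9 8)(2 7)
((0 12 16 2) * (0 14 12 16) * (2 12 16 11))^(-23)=(0 11 2 14 16 12)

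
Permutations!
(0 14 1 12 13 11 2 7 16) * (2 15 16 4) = (0 14 1 12 13 11 15 16)(2 7 4) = [14, 12, 7, 3, 2, 5, 6, 4, 8, 9, 10, 15, 13, 11, 1, 16, 0]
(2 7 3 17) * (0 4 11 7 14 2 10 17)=[4, 1, 14, 0, 11, 5, 6, 3, 8, 9, 17, 7, 12, 13, 2, 15, 16, 10]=(0 4 11 7 3)(2 14)(10 17)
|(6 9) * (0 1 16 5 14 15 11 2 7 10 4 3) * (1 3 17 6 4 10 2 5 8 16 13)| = 4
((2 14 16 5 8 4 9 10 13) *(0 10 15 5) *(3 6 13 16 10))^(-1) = (0 16 10 14 2 13 6 3)(4 8 5 15 9)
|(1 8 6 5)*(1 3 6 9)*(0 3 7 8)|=8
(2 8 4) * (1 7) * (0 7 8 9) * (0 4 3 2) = [7, 8, 9, 2, 0, 5, 6, 1, 3, 4] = (0 7 1 8 3 2 9 4)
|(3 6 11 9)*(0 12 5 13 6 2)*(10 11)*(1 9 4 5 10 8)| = 13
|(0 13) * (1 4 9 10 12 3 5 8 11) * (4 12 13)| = |(0 4 9 10 13)(1 12 3 5 8 11)| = 30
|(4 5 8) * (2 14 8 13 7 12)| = 8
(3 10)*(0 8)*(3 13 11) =[8, 1, 2, 10, 4, 5, 6, 7, 0, 9, 13, 3, 12, 11] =(0 8)(3 10 13 11)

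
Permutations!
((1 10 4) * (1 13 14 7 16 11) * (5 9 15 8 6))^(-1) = ((1 10 4 13 14 7 16 11)(5 9 15 8 6))^(-1) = (1 11 16 7 14 13 4 10)(5 6 8 15 9)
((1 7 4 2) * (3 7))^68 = (1 4 3 2 7) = ((1 3 7 4 2))^68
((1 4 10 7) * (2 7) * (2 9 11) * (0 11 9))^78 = ((0 11 2 7 1 4 10))^78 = (0 11 2 7 1 4 10)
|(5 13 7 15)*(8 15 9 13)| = |(5 8 15)(7 9 13)| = 3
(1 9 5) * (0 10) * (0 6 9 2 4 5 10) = (1 2 4 5)(6 9 10) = [0, 2, 4, 3, 5, 1, 9, 7, 8, 10, 6]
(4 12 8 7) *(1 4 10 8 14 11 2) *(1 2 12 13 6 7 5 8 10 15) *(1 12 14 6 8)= [0, 4, 2, 3, 13, 1, 7, 15, 5, 9, 10, 14, 6, 8, 11, 12]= (1 4 13 8 5)(6 7 15 12)(11 14)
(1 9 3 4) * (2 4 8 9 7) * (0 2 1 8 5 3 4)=[2, 7, 0, 5, 8, 3, 6, 1, 9, 4]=(0 2)(1 7)(3 5)(4 8 9)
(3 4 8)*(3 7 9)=(3 4 8 7 9)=[0, 1, 2, 4, 8, 5, 6, 9, 7, 3]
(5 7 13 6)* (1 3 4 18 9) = (1 3 4 18 9)(5 7 13 6) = [0, 3, 2, 4, 18, 7, 5, 13, 8, 1, 10, 11, 12, 6, 14, 15, 16, 17, 9]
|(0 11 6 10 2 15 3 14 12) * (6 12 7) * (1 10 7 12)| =18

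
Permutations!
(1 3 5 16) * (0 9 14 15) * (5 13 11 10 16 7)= (0 9 14 15)(1 3 13 11 10 16)(5 7)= [9, 3, 2, 13, 4, 7, 6, 5, 8, 14, 16, 10, 12, 11, 15, 0, 1]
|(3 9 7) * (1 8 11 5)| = |(1 8 11 5)(3 9 7)| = 12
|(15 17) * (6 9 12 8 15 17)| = |(17)(6 9 12 8 15)| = 5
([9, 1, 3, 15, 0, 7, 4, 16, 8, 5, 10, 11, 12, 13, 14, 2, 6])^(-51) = [6, 1, 2, 3, 16, 0, 7, 9, 8, 4, 10, 11, 12, 13, 14, 15, 5]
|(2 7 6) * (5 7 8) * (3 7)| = |(2 8 5 3 7 6)| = 6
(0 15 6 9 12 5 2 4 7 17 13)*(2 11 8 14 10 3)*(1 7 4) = (0 15 6 9 12 5 11 8 14 10 3 2 1 7 17 13) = [15, 7, 1, 2, 4, 11, 9, 17, 14, 12, 3, 8, 5, 0, 10, 6, 16, 13]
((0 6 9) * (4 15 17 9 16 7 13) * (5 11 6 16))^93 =((0 16 7 13 4 15 17 9)(5 11 6))^93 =(0 15 7 9 4 16 17 13)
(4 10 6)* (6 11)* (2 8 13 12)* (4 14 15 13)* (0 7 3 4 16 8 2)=(0 7 3 4 10 11 6 14 15 13 12)(8 16)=[7, 1, 2, 4, 10, 5, 14, 3, 16, 9, 11, 6, 0, 12, 15, 13, 8]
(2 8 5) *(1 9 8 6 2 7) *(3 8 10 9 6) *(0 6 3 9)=(0 6 2 9 10)(1 3 8 5 7)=[6, 3, 9, 8, 4, 7, 2, 1, 5, 10, 0]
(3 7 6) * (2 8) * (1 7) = (1 7 6 3)(2 8) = [0, 7, 8, 1, 4, 5, 3, 6, 2]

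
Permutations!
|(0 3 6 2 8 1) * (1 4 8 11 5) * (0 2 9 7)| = 20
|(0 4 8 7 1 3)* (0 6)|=|(0 4 8 7 1 3 6)|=7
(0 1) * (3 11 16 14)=(0 1)(3 11 16 14)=[1, 0, 2, 11, 4, 5, 6, 7, 8, 9, 10, 16, 12, 13, 3, 15, 14]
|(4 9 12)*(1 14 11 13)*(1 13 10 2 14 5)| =12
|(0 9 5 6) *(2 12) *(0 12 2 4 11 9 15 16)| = 6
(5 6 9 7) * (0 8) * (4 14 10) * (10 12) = (0 8)(4 14 12 10)(5 6 9 7) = [8, 1, 2, 3, 14, 6, 9, 5, 0, 7, 4, 11, 10, 13, 12]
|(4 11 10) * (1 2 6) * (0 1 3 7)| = 6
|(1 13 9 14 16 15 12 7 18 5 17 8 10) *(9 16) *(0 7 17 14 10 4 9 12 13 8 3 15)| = 55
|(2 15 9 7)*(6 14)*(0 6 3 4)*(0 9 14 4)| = |(0 6 4 9 7 2 15 14 3)| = 9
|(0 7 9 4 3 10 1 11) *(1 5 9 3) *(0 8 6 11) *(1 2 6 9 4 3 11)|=12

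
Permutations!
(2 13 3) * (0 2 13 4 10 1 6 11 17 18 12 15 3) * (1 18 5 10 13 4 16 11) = (0 2 16 11 17 5 10 18 12 15 3 4 13)(1 6) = [2, 6, 16, 4, 13, 10, 1, 7, 8, 9, 18, 17, 15, 0, 14, 3, 11, 5, 12]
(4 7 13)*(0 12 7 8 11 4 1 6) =(0 12 7 13 1 6)(4 8 11) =[12, 6, 2, 3, 8, 5, 0, 13, 11, 9, 10, 4, 7, 1]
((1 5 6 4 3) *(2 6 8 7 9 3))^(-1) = ((1 5 8 7 9 3)(2 6 4))^(-1) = (1 3 9 7 8 5)(2 4 6)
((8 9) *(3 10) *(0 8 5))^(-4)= (10)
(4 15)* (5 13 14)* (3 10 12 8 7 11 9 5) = [0, 1, 2, 10, 15, 13, 6, 11, 7, 5, 12, 9, 8, 14, 3, 4] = (3 10 12 8 7 11 9 5 13 14)(4 15)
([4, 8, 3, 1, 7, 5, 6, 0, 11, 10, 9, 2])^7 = (0 4 7)(1 11 3 8 2)(9 10)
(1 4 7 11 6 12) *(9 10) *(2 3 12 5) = (1 4 7 11 6 5 2 3 12)(9 10) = [0, 4, 3, 12, 7, 2, 5, 11, 8, 10, 9, 6, 1]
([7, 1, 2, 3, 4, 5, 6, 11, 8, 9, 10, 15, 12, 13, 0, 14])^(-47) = [15, 1, 2, 3, 4, 5, 6, 14, 8, 9, 10, 0, 12, 13, 11, 7]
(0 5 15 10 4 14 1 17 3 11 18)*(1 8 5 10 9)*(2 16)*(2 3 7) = (0 10 4 14 8 5 15 9 1 17 7 2 16 3 11 18) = [10, 17, 16, 11, 14, 15, 6, 2, 5, 1, 4, 18, 12, 13, 8, 9, 3, 7, 0]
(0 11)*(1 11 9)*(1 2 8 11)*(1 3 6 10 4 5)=(0 9 2 8 11)(1 3 6 10 4 5)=[9, 3, 8, 6, 5, 1, 10, 7, 11, 2, 4, 0]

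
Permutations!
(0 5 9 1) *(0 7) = (0 5 9 1 7) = [5, 7, 2, 3, 4, 9, 6, 0, 8, 1]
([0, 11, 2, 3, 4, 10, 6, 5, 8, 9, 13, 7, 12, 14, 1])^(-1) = (1 14 13 10 5 7 11)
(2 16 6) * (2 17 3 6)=[0, 1, 16, 6, 4, 5, 17, 7, 8, 9, 10, 11, 12, 13, 14, 15, 2, 3]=(2 16)(3 6 17)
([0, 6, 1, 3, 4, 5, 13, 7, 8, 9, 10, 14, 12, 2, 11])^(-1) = [0, 2, 13, 3, 4, 5, 1, 7, 8, 9, 10, 14, 12, 6, 11]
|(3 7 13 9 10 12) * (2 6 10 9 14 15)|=9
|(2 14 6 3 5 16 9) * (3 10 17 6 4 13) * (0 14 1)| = |(0 14 4 13 3 5 16 9 2 1)(6 10 17)| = 30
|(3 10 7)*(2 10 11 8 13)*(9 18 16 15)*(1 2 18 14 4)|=14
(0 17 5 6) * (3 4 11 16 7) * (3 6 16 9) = [17, 1, 2, 4, 11, 16, 0, 6, 8, 3, 10, 9, 12, 13, 14, 15, 7, 5] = (0 17 5 16 7 6)(3 4 11 9)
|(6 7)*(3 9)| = |(3 9)(6 7)| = 2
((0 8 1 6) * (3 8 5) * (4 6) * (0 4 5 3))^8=(0 1 3 5 8)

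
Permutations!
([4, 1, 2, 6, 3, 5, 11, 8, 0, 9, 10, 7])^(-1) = (0 8 7 11 6 3 4)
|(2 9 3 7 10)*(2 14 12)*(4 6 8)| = |(2 9 3 7 10 14 12)(4 6 8)| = 21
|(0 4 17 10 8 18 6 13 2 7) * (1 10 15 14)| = 13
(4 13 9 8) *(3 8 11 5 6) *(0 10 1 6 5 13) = [10, 6, 2, 8, 0, 5, 3, 7, 4, 11, 1, 13, 12, 9] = (0 10 1 6 3 8 4)(9 11 13)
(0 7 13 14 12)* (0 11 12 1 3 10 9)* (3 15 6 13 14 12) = [7, 15, 2, 10, 4, 5, 13, 14, 8, 0, 9, 3, 11, 12, 1, 6] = (0 7 14 1 15 6 13 12 11 3 10 9)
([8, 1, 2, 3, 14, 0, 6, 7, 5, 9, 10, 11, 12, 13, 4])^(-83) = (0 8 5)(4 14)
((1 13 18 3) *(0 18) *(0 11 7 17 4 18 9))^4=(1 17)(3 7)(4 13)(11 18)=((0 9)(1 13 11 7 17 4 18 3))^4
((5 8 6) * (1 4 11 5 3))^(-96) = (1 11 8 3 4 5 6)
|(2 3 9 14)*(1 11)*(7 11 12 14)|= |(1 12 14 2 3 9 7 11)|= 8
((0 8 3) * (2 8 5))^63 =((0 5 2 8 3))^63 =(0 8 5 3 2)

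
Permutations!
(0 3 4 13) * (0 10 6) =[3, 1, 2, 4, 13, 5, 0, 7, 8, 9, 6, 11, 12, 10] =(0 3 4 13 10 6)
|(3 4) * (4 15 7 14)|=|(3 15 7 14 4)|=5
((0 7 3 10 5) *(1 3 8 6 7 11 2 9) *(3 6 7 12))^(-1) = ((0 11 2 9 1 6 12 3 10 5)(7 8))^(-1) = (0 5 10 3 12 6 1 9 2 11)(7 8)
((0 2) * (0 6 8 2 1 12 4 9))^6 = (0 1 12 4 9)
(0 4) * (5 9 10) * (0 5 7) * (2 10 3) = [4, 1, 10, 2, 5, 9, 6, 0, 8, 3, 7] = (0 4 5 9 3 2 10 7)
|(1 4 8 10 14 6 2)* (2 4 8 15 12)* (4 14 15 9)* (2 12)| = |(1 8 10 15 2)(4 9)(6 14)| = 10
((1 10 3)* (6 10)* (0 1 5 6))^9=(0 1)(3 5 6 10)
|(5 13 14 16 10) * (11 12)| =10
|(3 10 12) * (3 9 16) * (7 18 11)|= |(3 10 12 9 16)(7 18 11)|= 15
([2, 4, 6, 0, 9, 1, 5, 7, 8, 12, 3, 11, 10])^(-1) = (0 3 10 12 9 4 1 5 6 2)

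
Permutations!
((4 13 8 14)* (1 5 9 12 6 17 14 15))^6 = (1 14 5 4 9 13 12 8 6 15 17)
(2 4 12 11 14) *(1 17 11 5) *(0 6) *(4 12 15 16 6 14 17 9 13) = (0 14 2 12 5 1 9 13 4 15 16 6)(11 17) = [14, 9, 12, 3, 15, 1, 0, 7, 8, 13, 10, 17, 5, 4, 2, 16, 6, 11]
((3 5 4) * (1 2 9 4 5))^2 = ((1 2 9 4 3))^2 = (1 9 3 2 4)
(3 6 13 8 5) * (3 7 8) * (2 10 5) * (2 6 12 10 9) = (2 9)(3 12 10 5 7 8 6 13) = [0, 1, 9, 12, 4, 7, 13, 8, 6, 2, 5, 11, 10, 3]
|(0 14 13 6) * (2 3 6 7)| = 7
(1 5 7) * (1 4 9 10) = (1 5 7 4 9 10) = [0, 5, 2, 3, 9, 7, 6, 4, 8, 10, 1]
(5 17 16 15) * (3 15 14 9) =(3 15 5 17 16 14 9) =[0, 1, 2, 15, 4, 17, 6, 7, 8, 3, 10, 11, 12, 13, 9, 5, 14, 16]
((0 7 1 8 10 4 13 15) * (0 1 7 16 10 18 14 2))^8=(0 18 15 10 2 8 13 16 14 1 4)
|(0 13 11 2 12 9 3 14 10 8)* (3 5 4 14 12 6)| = 13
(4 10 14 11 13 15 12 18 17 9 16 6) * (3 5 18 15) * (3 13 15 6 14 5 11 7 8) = (3 11 15 12 6 4 10 5 18 17 9 16 14 7 8) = [0, 1, 2, 11, 10, 18, 4, 8, 3, 16, 5, 15, 6, 13, 7, 12, 14, 9, 17]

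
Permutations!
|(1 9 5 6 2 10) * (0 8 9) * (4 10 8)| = 20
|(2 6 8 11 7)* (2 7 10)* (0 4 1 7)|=20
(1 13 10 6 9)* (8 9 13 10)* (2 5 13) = [0, 10, 5, 3, 4, 13, 2, 7, 9, 1, 6, 11, 12, 8] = (1 10 6 2 5 13 8 9)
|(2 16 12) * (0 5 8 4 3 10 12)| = |(0 5 8 4 3 10 12 2 16)| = 9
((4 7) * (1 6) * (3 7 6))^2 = ((1 3 7 4 6))^2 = (1 7 6 3 4)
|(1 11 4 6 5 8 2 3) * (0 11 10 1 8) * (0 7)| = 6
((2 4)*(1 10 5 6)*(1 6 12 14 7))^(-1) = (1 7 14 12 5 10)(2 4) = ((1 10 5 12 14 7)(2 4))^(-1)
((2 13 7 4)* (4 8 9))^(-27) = ((2 13 7 8 9 4))^(-27) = (2 8)(4 7)(9 13)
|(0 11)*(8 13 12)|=6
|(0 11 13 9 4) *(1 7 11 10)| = 8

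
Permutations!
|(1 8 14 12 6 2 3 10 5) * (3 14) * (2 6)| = 15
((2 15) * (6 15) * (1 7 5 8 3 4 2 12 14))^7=(1 6 8 14 2 5 12 4 7 15 3)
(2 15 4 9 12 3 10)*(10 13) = (2 15 4 9 12 3 13 10) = [0, 1, 15, 13, 9, 5, 6, 7, 8, 12, 2, 11, 3, 10, 14, 4]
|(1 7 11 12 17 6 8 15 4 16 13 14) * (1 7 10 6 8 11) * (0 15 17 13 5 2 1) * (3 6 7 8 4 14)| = 60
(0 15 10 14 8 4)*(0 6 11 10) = (0 15)(4 6 11 10 14 8) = [15, 1, 2, 3, 6, 5, 11, 7, 4, 9, 14, 10, 12, 13, 8, 0]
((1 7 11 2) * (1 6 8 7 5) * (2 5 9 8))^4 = (1 11 8)(5 7 9)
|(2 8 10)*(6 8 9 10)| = 6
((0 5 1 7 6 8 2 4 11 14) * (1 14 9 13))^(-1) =(0 14 5)(1 13 9 11 4 2 8 6 7)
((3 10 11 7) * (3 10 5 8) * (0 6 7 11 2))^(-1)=((11)(0 6 7 10 2)(3 5 8))^(-1)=(11)(0 2 10 7 6)(3 8 5)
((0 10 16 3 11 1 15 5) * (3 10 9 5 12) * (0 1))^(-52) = (16)(0 15)(1 11)(3 5)(9 12)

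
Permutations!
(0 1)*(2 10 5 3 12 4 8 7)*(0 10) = (0 1 10 5 3 12 4 8 7 2) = [1, 10, 0, 12, 8, 3, 6, 2, 7, 9, 5, 11, 4]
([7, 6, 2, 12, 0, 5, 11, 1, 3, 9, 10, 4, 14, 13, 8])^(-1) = [4, 7, 2, 8, 11, 5, 1, 0, 14, 9, 10, 6, 3, 13, 12]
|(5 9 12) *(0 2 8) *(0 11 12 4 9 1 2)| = 6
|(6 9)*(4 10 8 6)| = 5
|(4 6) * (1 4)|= |(1 4 6)|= 3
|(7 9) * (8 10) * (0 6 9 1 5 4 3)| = |(0 6 9 7 1 5 4 3)(8 10)| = 8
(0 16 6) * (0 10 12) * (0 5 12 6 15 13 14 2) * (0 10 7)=(0 16 15 13 14 2 10 6 7)(5 12)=[16, 1, 10, 3, 4, 12, 7, 0, 8, 9, 6, 11, 5, 14, 2, 13, 15]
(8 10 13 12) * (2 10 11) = (2 10 13 12 8 11) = [0, 1, 10, 3, 4, 5, 6, 7, 11, 9, 13, 2, 8, 12]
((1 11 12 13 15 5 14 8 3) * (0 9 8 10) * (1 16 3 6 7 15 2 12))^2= (16)(0 8 7 5 10 9 6 15 14)(2 13 12)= ((0 9 8 6 7 15 5 14 10)(1 11)(2 12 13)(3 16))^2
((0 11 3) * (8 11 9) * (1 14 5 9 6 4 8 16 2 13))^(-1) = ((0 6 4 8 11 3)(1 14 5 9 16 2 13))^(-1) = (0 3 11 8 4 6)(1 13 2 16 9 5 14)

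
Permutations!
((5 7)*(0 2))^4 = ((0 2)(5 7))^4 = (7)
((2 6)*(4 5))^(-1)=(2 6)(4 5)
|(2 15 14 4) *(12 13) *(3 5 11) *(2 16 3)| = 8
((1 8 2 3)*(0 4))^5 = (0 4)(1 8 2 3)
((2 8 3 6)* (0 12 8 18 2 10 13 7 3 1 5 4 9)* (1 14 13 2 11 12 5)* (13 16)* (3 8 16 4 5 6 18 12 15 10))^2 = (0 3 11 10 12 13 8 4)(2 16 7 14 9 6 18 15)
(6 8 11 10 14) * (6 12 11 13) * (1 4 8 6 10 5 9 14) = (1 4 8 13 10)(5 9 14 12 11) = [0, 4, 2, 3, 8, 9, 6, 7, 13, 14, 1, 5, 11, 10, 12]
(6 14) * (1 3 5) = [0, 3, 2, 5, 4, 1, 14, 7, 8, 9, 10, 11, 12, 13, 6] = (1 3 5)(6 14)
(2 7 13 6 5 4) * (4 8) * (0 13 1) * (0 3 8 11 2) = (0 13 6 5 11 2 7 1 3 8 4) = [13, 3, 7, 8, 0, 11, 5, 1, 4, 9, 10, 2, 12, 6]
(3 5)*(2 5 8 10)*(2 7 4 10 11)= (2 5 3 8 11)(4 10 7)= [0, 1, 5, 8, 10, 3, 6, 4, 11, 9, 7, 2]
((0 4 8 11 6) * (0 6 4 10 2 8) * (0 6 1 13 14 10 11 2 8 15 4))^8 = (1 6 4 15 2 8 10 14 13)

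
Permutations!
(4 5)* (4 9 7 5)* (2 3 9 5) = (2 3 9 7) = [0, 1, 3, 9, 4, 5, 6, 2, 8, 7]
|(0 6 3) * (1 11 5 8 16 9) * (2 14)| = |(0 6 3)(1 11 5 8 16 9)(2 14)| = 6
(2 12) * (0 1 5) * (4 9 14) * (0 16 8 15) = [1, 5, 12, 3, 9, 16, 6, 7, 15, 14, 10, 11, 2, 13, 4, 0, 8] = (0 1 5 16 8 15)(2 12)(4 9 14)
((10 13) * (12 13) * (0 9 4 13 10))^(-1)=(0 13 4 9)(10 12)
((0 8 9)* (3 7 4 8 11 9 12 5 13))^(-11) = (0 11 9)(3 8 13 4 5 7 12)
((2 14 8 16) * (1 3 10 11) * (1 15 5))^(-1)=((1 3 10 11 15 5)(2 14 8 16))^(-1)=(1 5 15 11 10 3)(2 16 8 14)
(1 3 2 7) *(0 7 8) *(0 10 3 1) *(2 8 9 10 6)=(0 7)(2 9 10 3 8 6)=[7, 1, 9, 8, 4, 5, 2, 0, 6, 10, 3]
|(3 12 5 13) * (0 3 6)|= |(0 3 12 5 13 6)|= 6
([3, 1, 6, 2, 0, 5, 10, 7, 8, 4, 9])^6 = (0 4 9 10 6 2 3)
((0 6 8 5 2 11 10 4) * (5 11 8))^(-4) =((0 6 5 2 8 11 10 4))^(-4) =(0 8)(2 4)(5 10)(6 11)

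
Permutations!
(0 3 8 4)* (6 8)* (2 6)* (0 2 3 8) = (0 8 4 2 6) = [8, 1, 6, 3, 2, 5, 0, 7, 4]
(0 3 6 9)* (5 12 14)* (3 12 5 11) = (0 12 14 11 3 6 9) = [12, 1, 2, 6, 4, 5, 9, 7, 8, 0, 10, 3, 14, 13, 11]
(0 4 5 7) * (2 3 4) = (0 2 3 4 5 7) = [2, 1, 3, 4, 5, 7, 6, 0]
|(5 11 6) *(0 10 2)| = 3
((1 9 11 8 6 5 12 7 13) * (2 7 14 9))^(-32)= (5 9 6 14 8 12 11)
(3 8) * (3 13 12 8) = (8 13 12) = [0, 1, 2, 3, 4, 5, 6, 7, 13, 9, 10, 11, 8, 12]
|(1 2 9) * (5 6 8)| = 3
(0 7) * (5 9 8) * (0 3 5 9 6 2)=(0 7 3 5 6 2)(8 9)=[7, 1, 0, 5, 4, 6, 2, 3, 9, 8]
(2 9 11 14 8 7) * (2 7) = (2 9 11 14 8) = [0, 1, 9, 3, 4, 5, 6, 7, 2, 11, 10, 14, 12, 13, 8]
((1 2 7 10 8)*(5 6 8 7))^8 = ((1 2 5 6 8)(7 10))^8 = (10)(1 6 2 8 5)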